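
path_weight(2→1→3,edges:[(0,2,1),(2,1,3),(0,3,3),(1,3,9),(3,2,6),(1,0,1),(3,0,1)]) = 12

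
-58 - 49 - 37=-144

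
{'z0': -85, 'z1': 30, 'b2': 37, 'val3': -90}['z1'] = 30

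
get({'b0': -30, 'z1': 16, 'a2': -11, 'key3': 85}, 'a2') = -11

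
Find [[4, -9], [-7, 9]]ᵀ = [[4, -7], [-9, 9]]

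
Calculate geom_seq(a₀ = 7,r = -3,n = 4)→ [7, -21, 63, -189]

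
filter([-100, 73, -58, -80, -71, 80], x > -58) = keep x where x > -58: -100✗, 73✓, -58✗, -80✗, -71✗, 80✓
= [73, 80]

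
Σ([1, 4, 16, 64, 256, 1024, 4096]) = 5461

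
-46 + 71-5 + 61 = 81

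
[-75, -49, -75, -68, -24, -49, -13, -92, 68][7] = -92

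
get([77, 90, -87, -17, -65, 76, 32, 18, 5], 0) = 77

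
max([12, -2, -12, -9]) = 12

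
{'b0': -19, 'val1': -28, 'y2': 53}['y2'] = 53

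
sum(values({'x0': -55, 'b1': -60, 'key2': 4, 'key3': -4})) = -115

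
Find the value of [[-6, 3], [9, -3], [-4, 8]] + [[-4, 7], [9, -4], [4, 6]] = [[-10, 10], [18, -7], [0, 14]]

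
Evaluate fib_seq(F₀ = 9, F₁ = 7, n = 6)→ F_2 = F_1 + F_0 = 16
F_3 = F_2 + F_1 = 23
F_4 = F_3 + F_2 = 39
...
= [9, 7, 16, 23, 39, 62]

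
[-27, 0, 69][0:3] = [-27, 0, 69]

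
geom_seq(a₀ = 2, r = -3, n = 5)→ a_0 = 2*(-3)^0 = 2
a_1 = 2*(-3)^1 = -6
a_2 = 2*(-3)^2 = 18
...
= [2, -6, 18, -54, 162]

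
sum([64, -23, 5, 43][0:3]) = 46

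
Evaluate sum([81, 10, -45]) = 46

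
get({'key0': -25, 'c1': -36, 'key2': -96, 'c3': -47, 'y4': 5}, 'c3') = -47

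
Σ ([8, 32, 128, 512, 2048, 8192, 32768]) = 8 + 32 + 128 + 512 + 2048 + 8192 + 32768
= 43688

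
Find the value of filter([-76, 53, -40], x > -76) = keep x where x > -76: -76✗, 53✓, -40✓
= [53, -40]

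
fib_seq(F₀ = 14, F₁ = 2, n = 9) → [14, 2, 16, 18, 34, 52, 86, 138, 224]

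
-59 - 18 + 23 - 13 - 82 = -149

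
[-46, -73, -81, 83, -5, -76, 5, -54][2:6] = [-81, 83, -5, -76]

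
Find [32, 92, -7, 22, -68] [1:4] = [92, -7, 22]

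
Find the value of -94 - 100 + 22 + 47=-125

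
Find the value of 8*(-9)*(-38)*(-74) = -202464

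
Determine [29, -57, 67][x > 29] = [67]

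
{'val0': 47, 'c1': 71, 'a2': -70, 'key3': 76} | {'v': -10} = {'val0': 47, 'c1': 71, 'a2': -70, 'key3': 76, 'v': -10}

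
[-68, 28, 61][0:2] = [-68, 28]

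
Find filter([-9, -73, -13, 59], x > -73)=keep x where x > -73: -9✓, -73✗, -13✓, 59✓
= [-9, -13, 59]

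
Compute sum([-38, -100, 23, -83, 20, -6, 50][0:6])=slice → [-38, -100, 23, -83, 20, -6]
(-38) + (-100) + 23 + (-83) + 20 + (-6)
= -184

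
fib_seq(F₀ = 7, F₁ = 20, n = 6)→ F_2 = F_1 + F_0 = 27
F_3 = F_2 + F_1 = 47
F_4 = F_3 + F_2 = 74
...
= [7, 20, 27, 47, 74, 121]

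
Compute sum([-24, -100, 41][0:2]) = slice → [-24, -100]
(-24) + (-100)
= -124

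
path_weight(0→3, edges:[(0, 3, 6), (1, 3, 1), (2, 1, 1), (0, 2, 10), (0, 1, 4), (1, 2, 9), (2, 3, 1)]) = 6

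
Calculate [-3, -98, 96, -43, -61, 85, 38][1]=-98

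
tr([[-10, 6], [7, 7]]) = -3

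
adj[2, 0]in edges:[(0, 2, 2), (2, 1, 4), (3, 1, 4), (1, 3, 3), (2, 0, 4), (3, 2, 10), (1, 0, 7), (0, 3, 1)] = 4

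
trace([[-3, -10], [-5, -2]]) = -5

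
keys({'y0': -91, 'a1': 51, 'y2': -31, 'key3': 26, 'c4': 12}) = ['y0', 'a1', 'y2', 'key3', 'c4']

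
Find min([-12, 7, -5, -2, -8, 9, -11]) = -12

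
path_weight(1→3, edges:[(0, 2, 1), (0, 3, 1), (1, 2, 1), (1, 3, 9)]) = w(1→3)=9
= 9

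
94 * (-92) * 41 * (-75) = 26592600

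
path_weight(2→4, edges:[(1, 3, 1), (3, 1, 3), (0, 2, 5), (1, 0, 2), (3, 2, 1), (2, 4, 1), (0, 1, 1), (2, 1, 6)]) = 1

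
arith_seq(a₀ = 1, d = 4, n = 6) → [1, 5, 9, 13, 17, 21]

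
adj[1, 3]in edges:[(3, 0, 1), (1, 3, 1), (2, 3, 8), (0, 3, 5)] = 1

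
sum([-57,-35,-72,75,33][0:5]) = -56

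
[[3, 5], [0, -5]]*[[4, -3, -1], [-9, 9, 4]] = C[0][0] = (3)*(4) + (5)*(-9) = -33
C[0][1] = (3)*(-3) + (5)*(9) = 36
C[0][2] = (3)*(-1) + (5)*(4) = 17
C[1][0] = (0)*(4) + (-5)*(-9) = 45
C[1][1] = (0)*(-3) + (-5)*(9) = -45
C[1][2] = (0)*(-1) + (-5)*(4) = -20
= [[-33, 36, 17], [45, -45, -20]]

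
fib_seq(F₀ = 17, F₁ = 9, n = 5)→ [17, 9, 26, 35, 61]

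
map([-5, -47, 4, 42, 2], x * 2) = -5*2=-10, -47*2=-94, 4*2=8, 42*2=84, 2*2=4
= [-10, -94, 8, 84, 4]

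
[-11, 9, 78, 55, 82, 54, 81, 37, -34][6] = 81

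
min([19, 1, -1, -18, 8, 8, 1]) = -18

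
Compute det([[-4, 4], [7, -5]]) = (-4)*(-5) - (4)*(7)
= -8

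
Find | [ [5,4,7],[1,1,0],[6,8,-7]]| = (1)*(5)*det([[1, 0], [8, -7]]) + (-1)*(4)*det([[1, 0], [6, -7]]) + (1)*(7)*det([[1, 1], [6, 8]])
= -35 + 28 + 14
= 7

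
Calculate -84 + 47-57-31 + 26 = -99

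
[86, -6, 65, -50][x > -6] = keep x where x > -6: 86✓, -6✗, 65✓, -50✗
= [86, 65]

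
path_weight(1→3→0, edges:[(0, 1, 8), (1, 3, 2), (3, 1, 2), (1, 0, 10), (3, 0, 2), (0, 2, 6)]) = w(1→3)=2 + w(3→0)=2
= 4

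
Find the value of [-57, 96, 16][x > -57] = [96, 16]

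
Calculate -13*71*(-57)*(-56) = -2946216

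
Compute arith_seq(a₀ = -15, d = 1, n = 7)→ [-15, -14, -13, -12, -11, -10, -9]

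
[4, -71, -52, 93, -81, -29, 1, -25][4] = -81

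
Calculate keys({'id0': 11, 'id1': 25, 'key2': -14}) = ['id0', 'id1', 'key2']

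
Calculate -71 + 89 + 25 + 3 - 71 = -25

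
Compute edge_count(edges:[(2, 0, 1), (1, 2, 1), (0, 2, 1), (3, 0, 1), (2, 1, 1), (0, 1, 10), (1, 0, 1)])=7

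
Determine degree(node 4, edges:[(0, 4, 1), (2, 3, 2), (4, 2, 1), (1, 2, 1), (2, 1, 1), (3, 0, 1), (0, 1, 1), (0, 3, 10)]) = incident: (0,4), (4,2)
= 2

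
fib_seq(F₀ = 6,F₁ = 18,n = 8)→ F_2 = F_1 + F_0 = 24
F_3 = F_2 + F_1 = 42
F_4 = F_3 + F_2 = 66
...
= [6, 18, 24, 42, 66, 108, 174, 282]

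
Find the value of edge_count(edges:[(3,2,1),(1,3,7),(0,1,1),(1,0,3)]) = 4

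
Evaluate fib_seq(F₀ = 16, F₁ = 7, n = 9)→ [16, 7, 23, 30, 53, 83, 136, 219, 355]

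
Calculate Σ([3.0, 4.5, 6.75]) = 3.0 + 4.5 + 6.75
= 14.25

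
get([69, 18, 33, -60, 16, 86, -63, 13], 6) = -63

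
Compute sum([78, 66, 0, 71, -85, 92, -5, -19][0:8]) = 198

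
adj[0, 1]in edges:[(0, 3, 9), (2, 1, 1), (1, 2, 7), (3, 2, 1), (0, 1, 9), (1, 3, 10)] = 9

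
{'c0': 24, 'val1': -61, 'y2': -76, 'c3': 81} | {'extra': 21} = {'c0': 24, 'val1': -61, 'y2': -76, 'c3': 81, 'extra': 21}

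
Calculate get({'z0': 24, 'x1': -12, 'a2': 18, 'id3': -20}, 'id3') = -20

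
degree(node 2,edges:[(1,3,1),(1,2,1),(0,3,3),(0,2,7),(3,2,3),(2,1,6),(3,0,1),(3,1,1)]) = incident: (1,2), (0,2), (3,2), (2,1)
= 4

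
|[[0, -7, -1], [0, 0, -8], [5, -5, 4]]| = (1)*(0)*det([[0, -8], [-5, 4]]) + (-1)*(-7)*det([[0, -8], [5, 4]]) + (1)*(-1)*det([[0, 0], [5, -5]])
= 0 + 280 + 0
= 280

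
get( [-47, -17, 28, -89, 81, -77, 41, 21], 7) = 21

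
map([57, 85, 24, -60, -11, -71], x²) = (57)²=3249, (85)²=7225, (24)²=576, (-60)²=3600, (-11)²=121, (-71)²=5041
= [3249, 7225, 576, 3600, 121, 5041]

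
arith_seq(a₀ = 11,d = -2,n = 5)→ a_0 = 11 + 0*-2 = 11
a_1 = 11 + 1*-2 = 9
a_2 = 11 + 2*-2 = 7
...
= [11, 9, 7, 5, 3]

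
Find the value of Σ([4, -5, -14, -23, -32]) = -70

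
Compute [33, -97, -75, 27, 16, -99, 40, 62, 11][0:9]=[33, -97, -75, 27, 16, -99, 40, 62, 11]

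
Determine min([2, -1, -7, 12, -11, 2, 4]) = -11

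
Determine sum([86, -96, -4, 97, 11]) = 86 + (-96) + (-4) + 97 + 11
= 94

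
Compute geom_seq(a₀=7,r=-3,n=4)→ a_0 = 7*(-3)^0 = 7
a_1 = 7*(-3)^1 = -21
a_2 = 7*(-3)^2 = 63
...
= [7, -21, 63, -189]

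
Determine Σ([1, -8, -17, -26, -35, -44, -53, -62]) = -244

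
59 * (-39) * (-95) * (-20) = -4371900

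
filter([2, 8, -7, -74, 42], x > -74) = [2, 8, -7, 42]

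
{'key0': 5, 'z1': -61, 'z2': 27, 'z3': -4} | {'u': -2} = {'key0': 5, 'z1': -61, 'z2': 27, 'z3': -4, 'u': -2}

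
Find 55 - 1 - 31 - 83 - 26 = -86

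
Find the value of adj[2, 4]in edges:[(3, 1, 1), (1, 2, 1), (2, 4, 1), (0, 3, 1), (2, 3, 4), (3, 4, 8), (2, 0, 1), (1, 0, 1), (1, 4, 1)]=1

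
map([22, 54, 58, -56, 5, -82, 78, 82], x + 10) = [32, 64, 68, -46, 15, -72, 88, 92]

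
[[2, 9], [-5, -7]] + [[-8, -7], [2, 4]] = [[-6, 2], [-3, -3]]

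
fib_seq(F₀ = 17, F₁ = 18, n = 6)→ [17, 18, 35, 53, 88, 141]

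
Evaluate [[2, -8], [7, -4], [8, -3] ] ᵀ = [[2, 7, 8], [-8, -4, -3]]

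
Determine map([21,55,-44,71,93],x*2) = [42, 110, -88, 142, 186]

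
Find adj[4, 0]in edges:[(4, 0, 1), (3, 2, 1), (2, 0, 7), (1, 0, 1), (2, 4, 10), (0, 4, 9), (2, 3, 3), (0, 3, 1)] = 1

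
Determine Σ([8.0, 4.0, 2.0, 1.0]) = 8.0 + 4.0 + 2.0 + 1.0
= 15.0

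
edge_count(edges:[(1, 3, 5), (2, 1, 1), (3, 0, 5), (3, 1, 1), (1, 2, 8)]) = 5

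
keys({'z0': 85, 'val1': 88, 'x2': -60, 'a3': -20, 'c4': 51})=['z0', 'val1', 'x2', 'a3', 'c4']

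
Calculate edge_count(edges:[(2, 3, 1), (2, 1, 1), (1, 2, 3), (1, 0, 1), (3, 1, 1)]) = 5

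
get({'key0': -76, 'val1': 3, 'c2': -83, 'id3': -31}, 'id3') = -31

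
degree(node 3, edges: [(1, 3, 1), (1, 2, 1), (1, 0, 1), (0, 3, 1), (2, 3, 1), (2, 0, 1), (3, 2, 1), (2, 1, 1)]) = incident: (1,3), (0,3), (2,3), (3,2)
= 4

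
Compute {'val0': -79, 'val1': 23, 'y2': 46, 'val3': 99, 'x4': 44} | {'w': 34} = {'val0': -79, 'val1': 23, 'y2': 46, 'val3': 99, 'x4': 44, 'w': 34}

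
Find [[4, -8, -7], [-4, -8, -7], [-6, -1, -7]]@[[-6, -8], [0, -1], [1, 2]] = C[0][0] = (4)*(-6) + (-8)*(0) + (-7)*(1) = -31
C[0][1] = (4)*(-8) + (-8)*(-1) + (-7)*(2) = -38
C[1][0] = (-4)*(-6) + (-8)*(0) + (-7)*(1) = 17
C[1][1] = (-4)*(-8) + (-8)*(-1) + (-7)*(2) = 26
C[2][0] = (-6)*(-6) + (-1)*(0) + (-7)*(1) = 29
C[2][1] = (-6)*(-8) + (-1)*(-1) + (-7)*(2) = 35
= [[-31, -38], [17, 26], [29, 35]]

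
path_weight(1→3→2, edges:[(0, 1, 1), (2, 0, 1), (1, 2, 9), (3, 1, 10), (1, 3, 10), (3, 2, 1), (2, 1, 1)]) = 11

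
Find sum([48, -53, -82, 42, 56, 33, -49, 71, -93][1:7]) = -53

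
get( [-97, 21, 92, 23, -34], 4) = -34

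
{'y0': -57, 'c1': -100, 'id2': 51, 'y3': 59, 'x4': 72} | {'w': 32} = {'y0': -57, 'c1': -100, 'id2': 51, 'y3': 59, 'x4': 72, 'w': 32}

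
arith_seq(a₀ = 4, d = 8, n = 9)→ [4, 12, 20, 28, 36, 44, 52, 60, 68]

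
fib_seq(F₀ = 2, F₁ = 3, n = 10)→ F_2 = F_1 + F_0 = 5
F_3 = F_2 + F_1 = 8
F_4 = F_3 + F_2 = 13
...
= [2, 3, 5, 8, 13, 21, 34, 55, 89, 144]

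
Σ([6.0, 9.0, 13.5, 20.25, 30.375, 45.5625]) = 6.0 + 9.0 + 13.5 + 20.25 + 30.375 + 45.5625
= 124.6875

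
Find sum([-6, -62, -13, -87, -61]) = (-6) + (-62) + (-13) + (-87) + (-61)
= -229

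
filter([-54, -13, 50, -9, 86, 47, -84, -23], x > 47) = keep x where x > 47: -54✗, -13✗, 50✓, -9✗, 86✓, 47✗, -84✗, -23✗
= [50, 86]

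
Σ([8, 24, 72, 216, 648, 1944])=2912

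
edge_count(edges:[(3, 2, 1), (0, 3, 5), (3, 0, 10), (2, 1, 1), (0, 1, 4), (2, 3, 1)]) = 6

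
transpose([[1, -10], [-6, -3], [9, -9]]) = [[1, -6, 9], [-10, -3, -9]]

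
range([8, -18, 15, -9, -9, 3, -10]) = 33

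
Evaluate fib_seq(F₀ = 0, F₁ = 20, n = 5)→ F_2 = F_1 + F_0 = 20
F_3 = F_2 + F_1 = 40
F_4 = F_3 + F_2 = 60
= [0, 20, 20, 40, 60]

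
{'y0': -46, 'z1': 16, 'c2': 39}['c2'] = 39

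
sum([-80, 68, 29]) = (-80) + 68 + 29
= 17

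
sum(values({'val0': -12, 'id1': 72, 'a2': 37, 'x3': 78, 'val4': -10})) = (-12) + 72 + 37 + 78 + (-10)
= 165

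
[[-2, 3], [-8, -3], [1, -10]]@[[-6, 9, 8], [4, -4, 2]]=[[24, -30, -10], [36, -60, -70], [-46, 49, -12]]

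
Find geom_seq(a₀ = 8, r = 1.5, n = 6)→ a_0 = 8*1.5^0 = 8.0
a_1 = 8*1.5^1 = 12.0
a_2 = 8*1.5^2 = 18.0
...
= [8.0, 12.0, 18.0, 27.0, 40.5, 60.75]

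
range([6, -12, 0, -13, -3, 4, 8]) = 21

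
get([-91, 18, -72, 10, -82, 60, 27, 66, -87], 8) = -87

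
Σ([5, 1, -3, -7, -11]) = -15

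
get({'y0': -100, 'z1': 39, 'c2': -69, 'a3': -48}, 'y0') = -100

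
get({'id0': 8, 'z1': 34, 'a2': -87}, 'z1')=34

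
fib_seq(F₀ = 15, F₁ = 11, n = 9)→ [15, 11, 26, 37, 63, 100, 163, 263, 426]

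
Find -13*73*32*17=-516256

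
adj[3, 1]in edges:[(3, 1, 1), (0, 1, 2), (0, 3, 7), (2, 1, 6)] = 1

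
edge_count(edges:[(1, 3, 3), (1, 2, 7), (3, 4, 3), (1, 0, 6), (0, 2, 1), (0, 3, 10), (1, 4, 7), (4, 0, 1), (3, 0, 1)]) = 9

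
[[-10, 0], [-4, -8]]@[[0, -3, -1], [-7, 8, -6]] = C[0][0] = (-10)*(0) + (0)*(-7) = 0
C[0][1] = (-10)*(-3) + (0)*(8) = 30
C[0][2] = (-10)*(-1) + (0)*(-6) = 10
C[1][0] = (-4)*(0) + (-8)*(-7) = 56
C[1][1] = (-4)*(-3) + (-8)*(8) = -52
C[1][2] = (-4)*(-1) + (-8)*(-6) = 52
= [[0, 30, 10], [56, -52, 52]]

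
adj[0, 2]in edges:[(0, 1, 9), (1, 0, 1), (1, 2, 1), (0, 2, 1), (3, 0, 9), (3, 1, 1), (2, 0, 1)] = 1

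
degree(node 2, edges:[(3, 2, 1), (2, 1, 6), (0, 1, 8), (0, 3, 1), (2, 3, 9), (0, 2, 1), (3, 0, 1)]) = incident: (3,2), (2,1), (2,3), (0,2)
= 4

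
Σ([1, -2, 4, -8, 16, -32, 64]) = 43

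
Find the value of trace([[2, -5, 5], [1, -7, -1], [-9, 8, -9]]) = -14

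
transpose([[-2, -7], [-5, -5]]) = [[-2, -5], [-7, -5]]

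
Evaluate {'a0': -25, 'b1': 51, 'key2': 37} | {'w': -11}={'a0': -25, 'b1': 51, 'key2': 37, 'w': -11}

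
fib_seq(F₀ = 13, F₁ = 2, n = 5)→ [13, 2, 15, 17, 32]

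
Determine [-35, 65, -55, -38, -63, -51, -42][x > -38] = [-35, 65]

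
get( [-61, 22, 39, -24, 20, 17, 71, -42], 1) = 22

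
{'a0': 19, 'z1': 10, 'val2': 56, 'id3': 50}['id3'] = 50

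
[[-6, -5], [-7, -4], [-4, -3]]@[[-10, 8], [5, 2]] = C[0][0] = (-6)*(-10) + (-5)*(5) = 35
C[0][1] = (-6)*(8) + (-5)*(2) = -58
C[1][0] = (-7)*(-10) + (-4)*(5) = 50
C[1][1] = (-7)*(8) + (-4)*(2) = -64
C[2][0] = (-4)*(-10) + (-3)*(5) = 25
C[2][1] = (-4)*(8) + (-3)*(2) = -38
= [[35, -58], [50, -64], [25, -38]]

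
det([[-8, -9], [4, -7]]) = (-8)*(-7) - (-9)*(4)
= 92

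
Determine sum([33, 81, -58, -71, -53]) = 33 + 81 + (-58) + (-71) + (-53)
= -68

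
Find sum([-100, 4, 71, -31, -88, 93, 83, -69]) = -37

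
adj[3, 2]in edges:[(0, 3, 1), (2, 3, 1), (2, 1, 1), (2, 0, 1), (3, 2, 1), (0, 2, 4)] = 1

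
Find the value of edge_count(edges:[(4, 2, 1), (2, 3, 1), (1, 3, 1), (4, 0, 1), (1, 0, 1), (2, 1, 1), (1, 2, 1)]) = 7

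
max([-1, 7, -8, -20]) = 7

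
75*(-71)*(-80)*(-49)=-20874000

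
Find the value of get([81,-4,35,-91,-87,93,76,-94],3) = -91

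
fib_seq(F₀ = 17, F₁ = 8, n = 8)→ [17, 8, 25, 33, 58, 91, 149, 240]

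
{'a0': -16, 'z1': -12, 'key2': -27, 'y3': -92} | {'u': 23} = {'a0': -16, 'z1': -12, 'key2': -27, 'y3': -92, 'u': 23}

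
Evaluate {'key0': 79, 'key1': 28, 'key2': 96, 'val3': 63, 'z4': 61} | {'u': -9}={'key0': 79, 'key1': 28, 'key2': 96, 'val3': 63, 'z4': 61, 'u': -9}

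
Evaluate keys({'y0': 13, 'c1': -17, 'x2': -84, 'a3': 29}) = ['y0', 'c1', 'x2', 'a3']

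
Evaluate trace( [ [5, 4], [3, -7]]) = diagonal: 5 + (-7)
= -2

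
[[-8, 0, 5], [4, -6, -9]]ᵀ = [[-8, 4], [0, -6], [5, -9]]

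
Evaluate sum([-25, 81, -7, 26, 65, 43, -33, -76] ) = 74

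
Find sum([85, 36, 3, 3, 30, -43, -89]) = 85 + 36 + 3 + 3 + 30 + (-43) + (-89)
= 25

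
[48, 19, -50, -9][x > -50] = keep x where x > -50: 48✓, 19✓, -50✗, -9✓
= [48, 19, -9]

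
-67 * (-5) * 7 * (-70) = -164150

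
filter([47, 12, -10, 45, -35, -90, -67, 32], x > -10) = keep x where x > -10: 47✓, 12✓, -10✗, 45✓, -35✗, -90✗, -67✗, 32✓
= [47, 12, 45, 32]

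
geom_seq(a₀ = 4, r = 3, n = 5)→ [4, 12, 36, 108, 324]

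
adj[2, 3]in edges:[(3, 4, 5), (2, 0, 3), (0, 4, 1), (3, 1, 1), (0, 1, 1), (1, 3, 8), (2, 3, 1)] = 1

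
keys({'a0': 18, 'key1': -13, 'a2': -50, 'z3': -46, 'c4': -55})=['a0', 'key1', 'a2', 'z3', 'c4']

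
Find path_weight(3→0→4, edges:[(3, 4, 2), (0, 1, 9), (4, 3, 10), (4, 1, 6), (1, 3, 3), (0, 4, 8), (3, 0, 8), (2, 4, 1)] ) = 16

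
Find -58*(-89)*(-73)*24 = -9043824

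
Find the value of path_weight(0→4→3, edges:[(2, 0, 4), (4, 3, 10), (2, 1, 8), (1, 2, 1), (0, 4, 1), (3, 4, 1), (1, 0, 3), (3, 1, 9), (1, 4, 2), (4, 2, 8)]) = w(0→4)=1 + w(4→3)=10
= 11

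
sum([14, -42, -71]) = -99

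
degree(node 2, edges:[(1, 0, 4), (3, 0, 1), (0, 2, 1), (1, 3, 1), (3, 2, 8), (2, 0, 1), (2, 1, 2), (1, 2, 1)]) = incident: (0,2), (3,2), (2,0), (2,1), (1,2)
= 5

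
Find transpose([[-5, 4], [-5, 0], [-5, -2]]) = [[-5, -5, -5], [4, 0, -2]]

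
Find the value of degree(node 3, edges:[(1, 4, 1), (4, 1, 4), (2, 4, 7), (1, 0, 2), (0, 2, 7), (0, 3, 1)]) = 1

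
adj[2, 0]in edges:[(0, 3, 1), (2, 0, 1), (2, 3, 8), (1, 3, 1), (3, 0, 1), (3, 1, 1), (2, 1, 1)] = 1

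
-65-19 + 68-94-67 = -177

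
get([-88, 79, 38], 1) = 79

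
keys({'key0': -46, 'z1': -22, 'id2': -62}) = ['key0', 'z1', 'id2']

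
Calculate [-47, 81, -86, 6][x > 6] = [81]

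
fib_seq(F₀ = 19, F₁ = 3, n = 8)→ [19, 3, 22, 25, 47, 72, 119, 191]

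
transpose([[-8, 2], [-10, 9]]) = [[-8, -10], [2, 9]]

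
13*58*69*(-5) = -260130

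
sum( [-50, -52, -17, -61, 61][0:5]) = -119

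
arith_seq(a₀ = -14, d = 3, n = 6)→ [-14, -11, -8, -5, -2, 1]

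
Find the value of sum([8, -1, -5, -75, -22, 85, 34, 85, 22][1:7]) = 16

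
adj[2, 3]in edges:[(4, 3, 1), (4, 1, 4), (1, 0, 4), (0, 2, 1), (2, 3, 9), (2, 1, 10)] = 9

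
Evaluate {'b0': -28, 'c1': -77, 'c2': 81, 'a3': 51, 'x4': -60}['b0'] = -28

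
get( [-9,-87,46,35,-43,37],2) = 46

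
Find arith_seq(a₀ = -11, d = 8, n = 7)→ a_0 = -11 + 0*8 = -11
a_1 = -11 + 1*8 = -3
a_2 = -11 + 2*8 = 5
...
= [-11, -3, 5, 13, 21, 29, 37]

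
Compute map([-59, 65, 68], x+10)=[-49, 75, 78]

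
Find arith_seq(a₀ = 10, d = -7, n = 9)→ a_0 = 10 + 0*-7 = 10
a_1 = 10 + 1*-7 = 3
a_2 = 10 + 2*-7 = -4
...
= [10, 3, -4, -11, -18, -25, -32, -39, -46]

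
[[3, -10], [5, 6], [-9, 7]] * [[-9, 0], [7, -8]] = [[-97, 80], [-3, -48], [130, -56]]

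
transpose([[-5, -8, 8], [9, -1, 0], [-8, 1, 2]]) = [[-5, 9, -8], [-8, -1, 1], [8, 0, 2]]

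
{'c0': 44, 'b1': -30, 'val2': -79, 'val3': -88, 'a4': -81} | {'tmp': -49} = {'c0': 44, 'b1': -30, 'val2': -79, 'val3': -88, 'a4': -81, 'tmp': -49}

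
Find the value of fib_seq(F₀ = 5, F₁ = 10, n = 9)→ F_2 = F_1 + F_0 = 15
F_3 = F_2 + F_1 = 25
F_4 = F_3 + F_2 = 40
...
= [5, 10, 15, 25, 40, 65, 105, 170, 275]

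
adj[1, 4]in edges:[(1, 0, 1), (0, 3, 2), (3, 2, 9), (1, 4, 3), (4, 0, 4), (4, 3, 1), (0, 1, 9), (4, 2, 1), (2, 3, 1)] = 3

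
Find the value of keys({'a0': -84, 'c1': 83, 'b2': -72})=['a0', 'c1', 'b2']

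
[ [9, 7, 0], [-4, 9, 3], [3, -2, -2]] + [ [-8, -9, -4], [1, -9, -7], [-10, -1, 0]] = [[1, -2, -4], [-3, 0, -4], [-7, -3, -2]]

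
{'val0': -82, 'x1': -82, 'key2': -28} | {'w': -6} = {'val0': -82, 'x1': -82, 'key2': -28, 'w': -6}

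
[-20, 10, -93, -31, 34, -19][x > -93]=keep x where x > -93: -20✓, 10✓, -93✗, -31✓, 34✓, -19✓
= [-20, 10, -31, 34, -19]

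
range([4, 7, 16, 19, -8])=27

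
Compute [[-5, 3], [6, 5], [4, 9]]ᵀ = [[-5, 6, 4], [3, 5, 9]]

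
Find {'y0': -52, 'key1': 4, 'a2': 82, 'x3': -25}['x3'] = -25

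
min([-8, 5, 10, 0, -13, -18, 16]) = -18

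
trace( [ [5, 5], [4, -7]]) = -2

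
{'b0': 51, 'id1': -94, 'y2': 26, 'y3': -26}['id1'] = -94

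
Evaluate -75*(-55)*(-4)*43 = -709500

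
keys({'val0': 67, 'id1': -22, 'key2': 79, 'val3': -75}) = ['val0', 'id1', 'key2', 'val3']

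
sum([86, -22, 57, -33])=86 + (-22) + 57 + (-33)
= 88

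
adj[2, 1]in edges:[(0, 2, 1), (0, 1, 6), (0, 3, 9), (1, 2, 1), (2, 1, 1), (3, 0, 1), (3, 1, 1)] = 1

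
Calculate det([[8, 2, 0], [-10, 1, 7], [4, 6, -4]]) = (1)*(8)*det([[1, 7], [6, -4]]) + (-1)*(2)*det([[-10, 7], [4, -4]]) + (1)*(0)*det([[-10, 1], [4, 6]])
= -368 + -24 + 0
= -392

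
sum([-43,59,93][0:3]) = 109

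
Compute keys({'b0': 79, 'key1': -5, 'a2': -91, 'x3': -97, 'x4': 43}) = ['b0', 'key1', 'a2', 'x3', 'x4']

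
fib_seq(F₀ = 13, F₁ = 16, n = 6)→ F_2 = F_1 + F_0 = 29
F_3 = F_2 + F_1 = 45
F_4 = F_3 + F_2 = 74
...
= [13, 16, 29, 45, 74, 119]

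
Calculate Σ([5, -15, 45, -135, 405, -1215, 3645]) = 5 + -15 + 45 + -135 + 405 + -1215 + 3645
= 2735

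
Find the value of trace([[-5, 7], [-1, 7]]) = diagonal: (-5) + 7
= 2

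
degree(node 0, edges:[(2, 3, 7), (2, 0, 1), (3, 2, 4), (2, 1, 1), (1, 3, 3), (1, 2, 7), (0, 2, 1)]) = 2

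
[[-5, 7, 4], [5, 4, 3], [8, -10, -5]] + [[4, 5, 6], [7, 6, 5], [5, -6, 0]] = [[-1, 12, 10], [12, 10, 8], [13, -16, -5]]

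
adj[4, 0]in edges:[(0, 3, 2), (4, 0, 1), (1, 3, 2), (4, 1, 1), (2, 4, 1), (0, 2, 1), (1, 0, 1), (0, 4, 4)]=1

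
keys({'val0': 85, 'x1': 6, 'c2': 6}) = ['val0', 'x1', 'c2']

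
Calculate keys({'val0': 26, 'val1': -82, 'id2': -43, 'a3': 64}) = ['val0', 'val1', 'id2', 'a3']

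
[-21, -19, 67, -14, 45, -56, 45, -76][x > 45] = [67]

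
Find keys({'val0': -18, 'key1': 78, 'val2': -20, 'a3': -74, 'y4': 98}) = ['val0', 'key1', 'val2', 'a3', 'y4']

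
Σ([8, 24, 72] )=8 + 24 + 72
= 104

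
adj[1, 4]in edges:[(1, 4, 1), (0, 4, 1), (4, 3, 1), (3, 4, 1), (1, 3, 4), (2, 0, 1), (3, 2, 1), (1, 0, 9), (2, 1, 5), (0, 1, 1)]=1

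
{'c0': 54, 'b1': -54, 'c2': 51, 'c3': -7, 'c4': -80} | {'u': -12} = {'c0': 54, 'b1': -54, 'c2': 51, 'c3': -7, 'c4': -80, 'u': -12}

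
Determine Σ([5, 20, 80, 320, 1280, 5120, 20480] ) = 27305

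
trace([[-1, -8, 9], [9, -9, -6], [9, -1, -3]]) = diagonal: (-1) + (-9) + (-3)
= -13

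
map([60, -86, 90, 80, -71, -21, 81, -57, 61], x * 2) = 60*2=120, -86*2=-172, 90*2=180, 80*2=160, -71*2=-142, -21*2=-42, 81*2=162, -57*2=-114, 61*2=122
= [120, -172, 180, 160, -142, -42, 162, -114, 122]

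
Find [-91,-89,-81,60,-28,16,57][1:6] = [-89, -81, 60, -28, 16]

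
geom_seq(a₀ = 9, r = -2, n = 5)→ a_0 = 9*(-2)^0 = 9
a_1 = 9*(-2)^1 = -18
a_2 = 9*(-2)^2 = 36
...
= [9, -18, 36, -72, 144]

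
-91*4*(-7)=2548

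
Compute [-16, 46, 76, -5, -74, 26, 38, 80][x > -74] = keep x where x > -74: -16✓, 46✓, 76✓, -5✓, -74✗, 26✓, 38✓, 80✓
= [-16, 46, 76, -5, 26, 38, 80]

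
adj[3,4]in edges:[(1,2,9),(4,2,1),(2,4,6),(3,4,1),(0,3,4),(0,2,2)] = 1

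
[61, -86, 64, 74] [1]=-86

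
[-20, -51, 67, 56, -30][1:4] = [-51, 67, 56]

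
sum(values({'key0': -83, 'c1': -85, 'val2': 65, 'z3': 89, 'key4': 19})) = 5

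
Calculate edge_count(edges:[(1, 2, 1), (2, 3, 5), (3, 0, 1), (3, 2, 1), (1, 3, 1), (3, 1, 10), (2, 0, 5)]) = 7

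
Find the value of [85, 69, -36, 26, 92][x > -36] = [85, 69, 26, 92]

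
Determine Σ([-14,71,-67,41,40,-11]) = (-14) + 71 + (-67) + 41 + 40 + (-11)
= 60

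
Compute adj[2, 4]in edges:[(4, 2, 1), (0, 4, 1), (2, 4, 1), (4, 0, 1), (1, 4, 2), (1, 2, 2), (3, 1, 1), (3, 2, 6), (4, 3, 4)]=1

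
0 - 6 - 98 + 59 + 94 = 49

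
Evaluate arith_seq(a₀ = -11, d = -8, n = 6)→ a_0 = -11 + 0*-8 = -11
a_1 = -11 + 1*-8 = -19
a_2 = -11 + 2*-8 = -27
...
= [-11, -19, -27, -35, -43, -51]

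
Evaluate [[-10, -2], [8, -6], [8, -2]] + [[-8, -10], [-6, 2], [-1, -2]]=[[-18, -12], [2, -4], [7, -4]]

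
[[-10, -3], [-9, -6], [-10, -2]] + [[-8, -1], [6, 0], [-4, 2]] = [[-18, -4], [-3, -6], [-14, 0]]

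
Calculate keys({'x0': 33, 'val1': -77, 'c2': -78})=['x0', 'val1', 'c2']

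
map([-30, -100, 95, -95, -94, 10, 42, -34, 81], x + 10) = -30+10=-20, -100+10=-90, 95+10=105, -95+10=-85, -94+10=-84, 10+10=20, 42+10=52, -34+10=-24, 81+10=91
= [-20, -90, 105, -85, -84, 20, 52, -24, 91]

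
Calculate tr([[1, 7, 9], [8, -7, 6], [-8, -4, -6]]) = -12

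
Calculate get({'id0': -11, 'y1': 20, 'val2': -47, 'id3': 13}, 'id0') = -11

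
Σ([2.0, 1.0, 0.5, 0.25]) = 2.0 + 1.0 + 0.5 + 0.25
= 3.75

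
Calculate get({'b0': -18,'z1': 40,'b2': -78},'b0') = -18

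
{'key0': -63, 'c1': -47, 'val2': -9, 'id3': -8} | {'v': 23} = {'key0': -63, 'c1': -47, 'val2': -9, 'id3': -8, 'v': 23}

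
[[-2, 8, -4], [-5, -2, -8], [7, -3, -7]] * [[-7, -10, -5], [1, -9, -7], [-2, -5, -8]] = [[30, -32, -14], [49, 108, 103], [-38, -8, 42]]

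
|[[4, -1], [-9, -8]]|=-41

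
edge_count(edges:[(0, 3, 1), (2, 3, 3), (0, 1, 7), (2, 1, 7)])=4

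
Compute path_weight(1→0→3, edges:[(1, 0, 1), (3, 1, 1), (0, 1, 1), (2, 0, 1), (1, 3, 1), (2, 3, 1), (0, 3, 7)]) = w(1→0)=1 + w(0→3)=7
= 8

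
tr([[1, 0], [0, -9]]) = -8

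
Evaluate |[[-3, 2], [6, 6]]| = -30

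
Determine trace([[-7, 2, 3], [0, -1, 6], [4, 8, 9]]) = 1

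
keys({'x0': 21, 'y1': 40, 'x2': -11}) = ['x0', 'y1', 'x2']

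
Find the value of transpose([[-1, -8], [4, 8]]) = [[-1, 4], [-8, 8]]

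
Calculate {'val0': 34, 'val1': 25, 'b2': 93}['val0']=34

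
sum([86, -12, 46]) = 120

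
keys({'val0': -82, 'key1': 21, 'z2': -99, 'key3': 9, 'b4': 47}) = ['val0', 'key1', 'z2', 'key3', 'b4']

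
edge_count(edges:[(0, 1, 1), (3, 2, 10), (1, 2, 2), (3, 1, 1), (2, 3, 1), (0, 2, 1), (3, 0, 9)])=7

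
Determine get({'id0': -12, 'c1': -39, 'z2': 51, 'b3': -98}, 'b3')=-98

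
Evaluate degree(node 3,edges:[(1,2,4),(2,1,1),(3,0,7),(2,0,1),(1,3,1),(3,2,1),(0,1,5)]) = 3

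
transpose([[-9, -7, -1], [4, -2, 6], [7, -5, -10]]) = [[-9, 4, 7], [-7, -2, -5], [-1, 6, -10]]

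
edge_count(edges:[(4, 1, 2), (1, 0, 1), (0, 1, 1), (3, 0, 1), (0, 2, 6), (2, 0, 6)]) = 6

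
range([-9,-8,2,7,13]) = 22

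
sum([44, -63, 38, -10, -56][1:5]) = slice → [-63, 38, -10, -56]
(-63) + 38 + (-10) + (-56)
= -91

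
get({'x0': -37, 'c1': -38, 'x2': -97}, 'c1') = -38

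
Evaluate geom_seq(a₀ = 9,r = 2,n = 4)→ a_0 = 9*2^0 = 9
a_1 = 9*2^1 = 18
a_2 = 9*2^2 = 36
...
= [9, 18, 36, 72]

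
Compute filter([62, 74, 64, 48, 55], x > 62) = keep x where x > 62: 62✗, 74✓, 64✓, 48✗, 55✗
= [74, 64]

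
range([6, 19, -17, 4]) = 36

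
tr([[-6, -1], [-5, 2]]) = -4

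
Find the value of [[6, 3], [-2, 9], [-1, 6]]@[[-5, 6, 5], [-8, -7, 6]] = [[-54, 15, 48], [-62, -75, 44], [-43, -48, 31]]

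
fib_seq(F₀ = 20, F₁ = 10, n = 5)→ F_2 = F_1 + F_0 = 30
F_3 = F_2 + F_1 = 40
F_4 = F_3 + F_2 = 70
= [20, 10, 30, 40, 70]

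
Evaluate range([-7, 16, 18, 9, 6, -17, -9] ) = 35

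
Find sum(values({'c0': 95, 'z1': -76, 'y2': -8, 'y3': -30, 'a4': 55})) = 95 + (-76) + (-8) + (-30) + 55
= 36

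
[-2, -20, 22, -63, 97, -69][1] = -20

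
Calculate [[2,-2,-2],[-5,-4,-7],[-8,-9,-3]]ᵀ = [[2, -5, -8], [-2, -4, -9], [-2, -7, -3]]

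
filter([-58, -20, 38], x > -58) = keep x where x > -58: -58✗, -20✓, 38✓
= [-20, 38]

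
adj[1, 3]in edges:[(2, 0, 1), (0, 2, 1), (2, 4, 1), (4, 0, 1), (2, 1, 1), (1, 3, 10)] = 10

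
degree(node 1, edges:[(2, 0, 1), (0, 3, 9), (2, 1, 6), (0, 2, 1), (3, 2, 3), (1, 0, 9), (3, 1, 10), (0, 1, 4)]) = 4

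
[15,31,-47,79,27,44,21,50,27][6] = 21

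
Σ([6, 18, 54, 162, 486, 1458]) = 2184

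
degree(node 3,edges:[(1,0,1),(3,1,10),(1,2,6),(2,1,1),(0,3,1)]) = incident: (3,1), (0,3)
= 2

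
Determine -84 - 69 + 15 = -138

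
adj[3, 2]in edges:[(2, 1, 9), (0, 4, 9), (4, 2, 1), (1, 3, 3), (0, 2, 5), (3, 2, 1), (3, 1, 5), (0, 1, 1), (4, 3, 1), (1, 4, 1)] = 1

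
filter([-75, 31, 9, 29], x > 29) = [31]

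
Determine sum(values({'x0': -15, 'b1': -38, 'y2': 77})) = (-15) + (-38) + 77
= 24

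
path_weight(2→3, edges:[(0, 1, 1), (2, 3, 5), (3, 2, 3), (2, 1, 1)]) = w(2→3)=5
= 5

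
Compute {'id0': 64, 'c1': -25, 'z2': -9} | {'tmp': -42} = {'id0': 64, 'c1': -25, 'z2': -9, 'tmp': -42}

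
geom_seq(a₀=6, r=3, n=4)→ [6, 18, 54, 162]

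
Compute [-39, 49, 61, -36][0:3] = [-39, 49, 61]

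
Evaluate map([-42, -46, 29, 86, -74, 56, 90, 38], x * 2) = -42*2=-84, -46*2=-92, 29*2=58, 86*2=172, -74*2=-148, 56*2=112, 90*2=180, 38*2=76
= [-84, -92, 58, 172, -148, 112, 180, 76]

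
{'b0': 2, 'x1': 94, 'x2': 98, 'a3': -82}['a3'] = -82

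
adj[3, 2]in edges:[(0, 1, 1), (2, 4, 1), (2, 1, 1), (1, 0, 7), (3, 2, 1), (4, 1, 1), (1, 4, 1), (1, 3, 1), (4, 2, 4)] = 1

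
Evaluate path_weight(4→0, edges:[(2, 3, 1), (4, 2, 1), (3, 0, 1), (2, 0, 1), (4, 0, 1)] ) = w(4→0)=1
= 1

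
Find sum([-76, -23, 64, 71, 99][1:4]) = slice → [-23, 64, 71]
(-23) + 64 + 71
= 112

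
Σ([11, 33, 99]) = 11 + 33 + 99
= 143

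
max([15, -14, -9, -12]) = 15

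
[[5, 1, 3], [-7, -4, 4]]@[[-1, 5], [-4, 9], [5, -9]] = [[6, 7], [43, -107]]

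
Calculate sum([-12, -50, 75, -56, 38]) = (-12) + (-50) + 75 + (-56) + 38
= -5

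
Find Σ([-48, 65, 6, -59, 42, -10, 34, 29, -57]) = (-48) + 65 + 6 + (-59) + 42 + (-10) + 34 + 29 + (-57)
= 2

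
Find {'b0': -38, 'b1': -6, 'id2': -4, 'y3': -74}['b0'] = -38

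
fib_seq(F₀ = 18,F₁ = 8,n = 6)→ F_2 = F_1 + F_0 = 26
F_3 = F_2 + F_1 = 34
F_4 = F_3 + F_2 = 60
...
= [18, 8, 26, 34, 60, 94]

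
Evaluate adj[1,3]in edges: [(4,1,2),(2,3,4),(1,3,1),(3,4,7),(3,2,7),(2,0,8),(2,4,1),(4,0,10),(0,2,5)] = 1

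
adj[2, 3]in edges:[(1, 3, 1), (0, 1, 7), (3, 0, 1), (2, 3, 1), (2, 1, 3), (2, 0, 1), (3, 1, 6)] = 1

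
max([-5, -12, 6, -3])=6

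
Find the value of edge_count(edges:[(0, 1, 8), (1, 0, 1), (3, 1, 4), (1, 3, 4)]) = 4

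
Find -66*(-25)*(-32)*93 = -4910400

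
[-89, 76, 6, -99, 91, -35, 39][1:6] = [76, 6, -99, 91, -35]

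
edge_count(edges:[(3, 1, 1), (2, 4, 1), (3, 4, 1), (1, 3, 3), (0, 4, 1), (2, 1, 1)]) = 6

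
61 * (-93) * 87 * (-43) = 21222693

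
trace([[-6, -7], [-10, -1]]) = -7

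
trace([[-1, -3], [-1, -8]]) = -9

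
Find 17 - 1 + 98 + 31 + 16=161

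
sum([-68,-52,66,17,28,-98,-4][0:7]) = -111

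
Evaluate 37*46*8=13616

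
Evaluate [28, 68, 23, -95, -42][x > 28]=keep x where x > 28: 28✗, 68✓, 23✗, -95✗, -42✗
= [68]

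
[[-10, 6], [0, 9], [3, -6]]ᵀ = [[-10, 0, 3], [6, 9, -6]]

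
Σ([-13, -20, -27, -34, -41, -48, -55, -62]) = -300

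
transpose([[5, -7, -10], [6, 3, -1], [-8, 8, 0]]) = [[5, 6, -8], [-7, 3, 8], [-10, -1, 0]]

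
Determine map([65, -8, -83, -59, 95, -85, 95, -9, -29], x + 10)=[75, 2, -73, -49, 105, -75, 105, 1, -19]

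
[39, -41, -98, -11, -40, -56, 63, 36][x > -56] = [39, -41, -11, -40, 63, 36]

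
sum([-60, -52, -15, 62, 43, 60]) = (-60) + (-52) + (-15) + 62 + 43 + 60
= 38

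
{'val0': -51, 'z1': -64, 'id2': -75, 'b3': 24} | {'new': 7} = {'val0': -51, 'z1': -64, 'id2': -75, 'b3': 24, 'new': 7}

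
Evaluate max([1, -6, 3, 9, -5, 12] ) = 12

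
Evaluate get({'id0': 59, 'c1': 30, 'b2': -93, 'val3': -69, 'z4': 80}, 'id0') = 59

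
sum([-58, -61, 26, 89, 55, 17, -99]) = -31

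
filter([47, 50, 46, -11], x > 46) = [47, 50]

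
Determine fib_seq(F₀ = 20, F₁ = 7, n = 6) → F_2 = F_1 + F_0 = 27
F_3 = F_2 + F_1 = 34
F_4 = F_3 + F_2 = 61
...
= [20, 7, 27, 34, 61, 95]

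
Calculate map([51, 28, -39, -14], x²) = [2601, 784, 1521, 196]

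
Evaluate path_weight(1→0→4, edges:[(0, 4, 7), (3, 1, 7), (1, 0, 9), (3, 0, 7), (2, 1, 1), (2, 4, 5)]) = w(1→0)=9 + w(0→4)=7
= 16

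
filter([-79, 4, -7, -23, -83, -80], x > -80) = [-79, 4, -7, -23]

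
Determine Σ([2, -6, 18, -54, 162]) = 122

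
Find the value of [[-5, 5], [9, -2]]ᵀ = [[-5, 9], [5, -2]]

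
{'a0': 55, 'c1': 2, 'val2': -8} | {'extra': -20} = {'a0': 55, 'c1': 2, 'val2': -8, 'extra': -20}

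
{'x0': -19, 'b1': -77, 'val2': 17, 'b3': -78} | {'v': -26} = {'x0': -19, 'b1': -77, 'val2': 17, 'b3': -78, 'v': -26}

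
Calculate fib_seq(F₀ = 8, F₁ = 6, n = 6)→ F_2 = F_1 + F_0 = 14
F_3 = F_2 + F_1 = 20
F_4 = F_3 + F_2 = 34
...
= [8, 6, 14, 20, 34, 54]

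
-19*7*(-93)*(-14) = -173166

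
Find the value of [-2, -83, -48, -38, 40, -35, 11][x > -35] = [-2, 40, 11]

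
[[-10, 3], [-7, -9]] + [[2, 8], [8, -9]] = [[-8, 11], [1, -18]]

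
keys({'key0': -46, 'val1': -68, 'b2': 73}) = ['key0', 'val1', 'b2']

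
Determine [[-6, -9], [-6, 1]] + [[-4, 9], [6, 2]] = [[-10, 0], [0, 3]]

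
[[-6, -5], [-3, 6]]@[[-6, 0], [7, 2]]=[[1, -10], [60, 12]]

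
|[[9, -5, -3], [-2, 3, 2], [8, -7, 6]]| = (1)*(9)*det([[3, 2], [-7, 6]]) + (-1)*(-5)*det([[-2, 2], [8, 6]]) + (1)*(-3)*det([[-2, 3], [8, -7]])
= 288 + -140 + 30
= 178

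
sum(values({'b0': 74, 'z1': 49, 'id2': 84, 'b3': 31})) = 238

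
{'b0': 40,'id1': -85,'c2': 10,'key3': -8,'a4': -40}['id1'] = -85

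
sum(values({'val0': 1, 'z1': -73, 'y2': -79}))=-151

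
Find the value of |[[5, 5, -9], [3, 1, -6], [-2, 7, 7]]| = (1)*(5)*det([[1, -6], [7, 7]]) + (-1)*(5)*det([[3, -6], [-2, 7]]) + (1)*(-9)*det([[3, 1], [-2, 7]])
= 245 + -45 + -207
= -7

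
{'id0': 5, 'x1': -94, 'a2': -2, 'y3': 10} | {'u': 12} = {'id0': 5, 'x1': -94, 'a2': -2, 'y3': 10, 'u': 12}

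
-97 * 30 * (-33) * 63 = 6049890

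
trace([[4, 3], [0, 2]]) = diagonal: 4 + 2
= 6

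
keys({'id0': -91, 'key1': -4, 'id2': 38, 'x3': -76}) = ['id0', 'key1', 'id2', 'x3']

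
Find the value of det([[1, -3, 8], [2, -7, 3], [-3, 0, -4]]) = (1)*(1)*det([[-7, 3], [0, -4]]) + (-1)*(-3)*det([[2, 3], [-3, -4]]) + (1)*(8)*det([[2, -7], [-3, 0]])
= 28 + 3 + -168
= -137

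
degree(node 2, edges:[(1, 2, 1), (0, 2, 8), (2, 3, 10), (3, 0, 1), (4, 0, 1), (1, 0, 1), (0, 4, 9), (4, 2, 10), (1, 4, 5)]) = incident: (1,2), (0,2), (2,3), (4,2)
= 4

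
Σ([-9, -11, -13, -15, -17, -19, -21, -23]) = (-9) + (-11) + (-13) + (-15) + (-17) + (-19) + (-21) + (-23)
= -128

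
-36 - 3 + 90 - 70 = -19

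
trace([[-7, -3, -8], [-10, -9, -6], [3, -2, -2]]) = -18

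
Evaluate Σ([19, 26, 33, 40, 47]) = 165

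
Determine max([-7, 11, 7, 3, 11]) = 11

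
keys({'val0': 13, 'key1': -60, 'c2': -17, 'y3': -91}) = ['val0', 'key1', 'c2', 'y3']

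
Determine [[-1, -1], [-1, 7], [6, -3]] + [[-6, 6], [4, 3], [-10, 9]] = [[-7, 5], [3, 10], [-4, 6]]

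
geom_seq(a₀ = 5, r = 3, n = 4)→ a_0 = 5*3^0 = 5
a_1 = 5*3^1 = 15
a_2 = 5*3^2 = 45
...
= [5, 15, 45, 135]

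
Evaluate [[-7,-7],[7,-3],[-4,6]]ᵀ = [[-7, 7, -4], [-7, -3, 6]]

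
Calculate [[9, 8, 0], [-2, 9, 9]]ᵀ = [[9, -2], [8, 9], [0, 9]]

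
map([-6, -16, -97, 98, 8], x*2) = [-12, -32, -194, 196, 16]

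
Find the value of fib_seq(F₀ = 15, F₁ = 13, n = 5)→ F_2 = F_1 + F_0 = 28
F_3 = F_2 + F_1 = 41
F_4 = F_3 + F_2 = 69
= [15, 13, 28, 41, 69]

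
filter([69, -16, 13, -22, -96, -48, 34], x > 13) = [69, 34]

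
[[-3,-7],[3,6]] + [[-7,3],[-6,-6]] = [[-10, -4], [-3, 0]]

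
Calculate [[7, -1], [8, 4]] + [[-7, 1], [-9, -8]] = [[0, 0], [-1, -4]]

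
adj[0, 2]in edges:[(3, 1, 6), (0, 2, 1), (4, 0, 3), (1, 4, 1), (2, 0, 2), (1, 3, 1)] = 1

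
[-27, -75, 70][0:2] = [-27, -75]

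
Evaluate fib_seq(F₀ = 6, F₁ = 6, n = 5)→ F_2 = F_1 + F_0 = 12
F_3 = F_2 + F_1 = 18
F_4 = F_3 + F_2 = 30
= [6, 6, 12, 18, 30]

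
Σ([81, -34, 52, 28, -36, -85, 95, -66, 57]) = 81 + (-34) + 52 + 28 + (-36) + (-85) + 95 + (-66) + 57
= 92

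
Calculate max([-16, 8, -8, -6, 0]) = 8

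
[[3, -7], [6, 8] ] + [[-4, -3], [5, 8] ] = [[-1, -10], [11, 16]]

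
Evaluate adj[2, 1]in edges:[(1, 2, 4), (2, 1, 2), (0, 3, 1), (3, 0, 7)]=2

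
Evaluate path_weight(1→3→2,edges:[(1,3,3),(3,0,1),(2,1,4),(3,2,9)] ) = w(1→3)=3 + w(3→2)=9
= 12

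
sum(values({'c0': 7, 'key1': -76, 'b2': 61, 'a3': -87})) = 7 + (-76) + 61 + (-87)
= -95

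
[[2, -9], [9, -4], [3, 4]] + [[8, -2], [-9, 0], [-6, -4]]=[[10, -11], [0, -4], [-3, 0]]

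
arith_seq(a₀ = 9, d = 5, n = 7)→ [9, 14, 19, 24, 29, 34, 39]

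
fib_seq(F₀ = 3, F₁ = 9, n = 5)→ [3, 9, 12, 21, 33]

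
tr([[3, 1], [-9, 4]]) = diagonal: 3 + 4
= 7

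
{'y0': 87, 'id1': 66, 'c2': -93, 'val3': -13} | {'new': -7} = {'y0': 87, 'id1': 66, 'c2': -93, 'val3': -13, 'new': -7}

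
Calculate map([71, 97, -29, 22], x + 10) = [81, 107, -19, 32]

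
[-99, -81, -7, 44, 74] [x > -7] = [44, 74]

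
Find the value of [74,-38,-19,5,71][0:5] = [74, -38, -19, 5, 71]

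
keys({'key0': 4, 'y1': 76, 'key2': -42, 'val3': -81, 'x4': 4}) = ['key0', 'y1', 'key2', 'val3', 'x4']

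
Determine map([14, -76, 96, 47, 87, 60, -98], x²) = (14)²=196, (-76)²=5776, (96)²=9216, (47)²=2209, (87)²=7569, (60)²=3600, (-98)²=9604
= [196, 5776, 9216, 2209, 7569, 3600, 9604]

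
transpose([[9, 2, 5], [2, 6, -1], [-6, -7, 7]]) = [[9, 2, -6], [2, 6, -7], [5, -1, 7]]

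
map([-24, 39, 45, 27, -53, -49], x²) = (-24)²=576, (39)²=1521, (45)²=2025, (27)²=729, (-53)²=2809, (-49)²=2401
= [576, 1521, 2025, 729, 2809, 2401]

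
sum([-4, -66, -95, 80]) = (-4) + (-66) + (-95) + 80
= -85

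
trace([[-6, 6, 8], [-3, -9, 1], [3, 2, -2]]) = -17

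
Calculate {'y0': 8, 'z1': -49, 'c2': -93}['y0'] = 8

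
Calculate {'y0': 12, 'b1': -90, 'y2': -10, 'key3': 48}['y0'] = 12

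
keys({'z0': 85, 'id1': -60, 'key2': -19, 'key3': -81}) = ['z0', 'id1', 'key2', 'key3']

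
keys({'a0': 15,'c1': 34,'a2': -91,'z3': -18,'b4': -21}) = ['a0', 'c1', 'a2', 'z3', 'b4']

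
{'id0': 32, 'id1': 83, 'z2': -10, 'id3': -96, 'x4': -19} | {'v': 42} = {'id0': 32, 'id1': 83, 'z2': -10, 'id3': -96, 'x4': -19, 'v': 42}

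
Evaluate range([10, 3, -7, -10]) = 20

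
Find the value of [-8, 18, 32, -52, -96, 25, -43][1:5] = [18, 32, -52, -96]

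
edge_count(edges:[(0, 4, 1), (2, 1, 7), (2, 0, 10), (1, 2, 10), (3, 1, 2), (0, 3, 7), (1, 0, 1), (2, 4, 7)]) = 8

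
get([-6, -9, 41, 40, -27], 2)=41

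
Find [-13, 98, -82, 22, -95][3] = 22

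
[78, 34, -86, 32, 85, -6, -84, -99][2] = -86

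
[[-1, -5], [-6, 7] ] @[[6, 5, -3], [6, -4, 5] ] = C[0][0] = (-1)*(6) + (-5)*(6) = -36
C[0][1] = (-1)*(5) + (-5)*(-4) = 15
C[0][2] = (-1)*(-3) + (-5)*(5) = -22
C[1][0] = (-6)*(6) + (7)*(6) = 6
C[1][1] = (-6)*(5) + (7)*(-4) = -58
C[1][2] = (-6)*(-3) + (7)*(5) = 53
= [[-36, 15, -22], [6, -58, 53]]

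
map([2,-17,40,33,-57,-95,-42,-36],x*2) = 2*2=4, -17*2=-34, 40*2=80, 33*2=66, -57*2=-114, -95*2=-190, -42*2=-84, -36*2=-72
= [4, -34, 80, 66, -114, -190, -84, -72]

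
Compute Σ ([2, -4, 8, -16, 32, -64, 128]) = 2 + -4 + 8 + -16 + 32 + -64 + 128
= 86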